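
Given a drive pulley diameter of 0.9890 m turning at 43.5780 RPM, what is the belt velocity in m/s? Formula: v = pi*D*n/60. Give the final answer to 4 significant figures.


v = pi * 0.9890 * 43.5780 / 60
v = 2.257 m/s


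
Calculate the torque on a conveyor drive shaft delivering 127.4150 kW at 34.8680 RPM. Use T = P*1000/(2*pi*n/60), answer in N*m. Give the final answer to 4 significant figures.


omega = 2*pi*34.8680/60 = 3.65137 rad/s
T = 127.4150*1000 / 3.65137
T = 34900 N*m


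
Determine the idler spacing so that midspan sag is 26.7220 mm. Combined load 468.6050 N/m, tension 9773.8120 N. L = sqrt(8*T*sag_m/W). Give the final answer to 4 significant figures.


sag = 26.7220/1000 = 0.026722 m
L = sqrt(8 * 9773.8120 * 0.026722 / 468.6050)
L = 2.112 m


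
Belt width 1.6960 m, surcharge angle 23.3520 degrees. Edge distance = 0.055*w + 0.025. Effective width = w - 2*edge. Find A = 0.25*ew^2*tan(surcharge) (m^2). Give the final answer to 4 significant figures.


edge = 0.055*1.6960 + 0.025 = 0.11828 m
ew = 1.6960 - 2*0.11828 = 1.45944 m
A = 0.25 * 1.45944^2 * tan(23.3520 deg)
A = 0.2299 m^2


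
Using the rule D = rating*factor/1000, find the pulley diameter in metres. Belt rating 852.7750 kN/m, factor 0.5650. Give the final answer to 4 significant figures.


D = 852.7750 * 0.5650 / 1000
D = 0.4818 m


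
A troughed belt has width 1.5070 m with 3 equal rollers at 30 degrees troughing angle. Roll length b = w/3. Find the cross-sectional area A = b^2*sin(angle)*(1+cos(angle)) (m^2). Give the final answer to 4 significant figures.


b = 1.5070/3 = 0.502333 m
A = 0.502333^2 * sin(30 deg) * (1 + cos(30 deg))
A = 0.2354 m^2


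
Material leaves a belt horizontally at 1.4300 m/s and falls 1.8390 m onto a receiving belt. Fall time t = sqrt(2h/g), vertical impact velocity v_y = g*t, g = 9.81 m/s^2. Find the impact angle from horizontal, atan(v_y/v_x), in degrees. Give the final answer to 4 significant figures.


t = sqrt(2*1.8390/9.81) = 0.61231 s
v_y = 9.81 * 0.61231 = 6.00676 m/s
angle = atan(6.00676 / 1.4300) = 76.61 deg


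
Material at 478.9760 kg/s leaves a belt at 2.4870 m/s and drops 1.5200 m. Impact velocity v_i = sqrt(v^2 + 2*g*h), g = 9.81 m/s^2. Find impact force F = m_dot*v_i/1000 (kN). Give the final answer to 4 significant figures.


v_i = sqrt(2.4870^2 + 2*9.81*1.5200) = 6.00063 m/s
F = 478.9760 * 6.00063 / 1000
F = 2.874 kN


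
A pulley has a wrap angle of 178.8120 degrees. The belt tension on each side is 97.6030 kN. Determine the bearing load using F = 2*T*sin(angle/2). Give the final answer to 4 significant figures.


F = 2 * 97.6030 * sin(178.8120/2 deg)
F = 195.2 kN


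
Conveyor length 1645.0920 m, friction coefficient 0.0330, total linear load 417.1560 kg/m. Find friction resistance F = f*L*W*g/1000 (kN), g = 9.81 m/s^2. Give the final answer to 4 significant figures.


F = 0.0330 * 1645.0920 * 417.1560 * 9.81 / 1000
F = 222.2 kN


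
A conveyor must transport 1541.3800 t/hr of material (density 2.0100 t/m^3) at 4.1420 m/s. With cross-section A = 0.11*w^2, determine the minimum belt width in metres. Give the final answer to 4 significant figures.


A_req = 1541.3800 / (4.1420 * 2.0100 * 3600) = 0.0514282 m^2
w = sqrt(0.0514282 / 0.11)
w = 0.6838 m


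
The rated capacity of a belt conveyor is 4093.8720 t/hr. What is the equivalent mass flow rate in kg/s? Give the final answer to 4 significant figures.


m_dot = 4093.8720 * 1000 / 3600
m_dot = 1137 kg/s


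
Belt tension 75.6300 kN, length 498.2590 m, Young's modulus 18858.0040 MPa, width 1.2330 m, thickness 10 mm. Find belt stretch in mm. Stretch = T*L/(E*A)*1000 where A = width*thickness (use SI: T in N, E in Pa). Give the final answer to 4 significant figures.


A = 1.2330 * 0.01 = 0.01233 m^2
Stretch = 75.6300*1000 * 498.2590 / (18858.0040e6 * 0.01233) * 1000
Stretch = 162.1 mm


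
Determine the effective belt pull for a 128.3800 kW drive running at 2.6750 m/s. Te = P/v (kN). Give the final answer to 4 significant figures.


Te = P / v = 128.3800 / 2.6750
Te = 47.99 kN


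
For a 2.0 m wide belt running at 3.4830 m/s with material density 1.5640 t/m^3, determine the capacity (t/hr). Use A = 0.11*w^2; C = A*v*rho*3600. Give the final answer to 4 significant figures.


A = 0.11 * 2.0^2 = 0.44 m^2
C = 0.44 * 3.4830 * 1.5640 * 3600
C = 8629 t/hr


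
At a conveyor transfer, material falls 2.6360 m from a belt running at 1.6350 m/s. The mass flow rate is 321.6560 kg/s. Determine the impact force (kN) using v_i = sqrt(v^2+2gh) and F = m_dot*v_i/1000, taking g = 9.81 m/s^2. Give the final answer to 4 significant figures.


v_i = sqrt(1.6350^2 + 2*9.81*2.6360) = 7.37506 m/s
F = 321.6560 * 7.37506 / 1000
F = 2.372 kN


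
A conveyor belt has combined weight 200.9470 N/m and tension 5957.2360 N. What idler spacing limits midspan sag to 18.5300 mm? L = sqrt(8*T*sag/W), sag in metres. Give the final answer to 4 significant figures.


sag = 18.5300/1000 = 0.018530 m
L = sqrt(8 * 5957.2360 * 0.018530 / 200.9470)
L = 2.096 m


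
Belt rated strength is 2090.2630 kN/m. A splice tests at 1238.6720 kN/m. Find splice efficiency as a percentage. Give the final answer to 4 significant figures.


Eff = 1238.6720 / 2090.2630 * 100
Eff = 59.26 %


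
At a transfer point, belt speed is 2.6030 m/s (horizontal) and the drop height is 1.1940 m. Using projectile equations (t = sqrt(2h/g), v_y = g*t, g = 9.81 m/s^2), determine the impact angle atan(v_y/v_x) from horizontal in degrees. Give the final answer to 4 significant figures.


t = sqrt(2*1.1940/9.81) = 0.493381 s
v_y = 9.81 * 0.493381 = 4.84007 m/s
angle = atan(4.84007 / 2.6030) = 61.73 deg


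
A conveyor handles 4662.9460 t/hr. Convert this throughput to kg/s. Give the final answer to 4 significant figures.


m_dot = 4662.9460 * 1000 / 3600
m_dot = 1295 kg/s


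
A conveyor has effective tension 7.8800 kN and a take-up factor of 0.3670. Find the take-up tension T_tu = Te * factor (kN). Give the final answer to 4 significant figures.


T_tu = 7.8800 * 0.3670
T_tu = 2.892 kN


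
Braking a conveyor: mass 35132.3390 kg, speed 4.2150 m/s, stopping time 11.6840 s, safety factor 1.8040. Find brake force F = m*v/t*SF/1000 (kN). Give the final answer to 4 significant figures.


F = 35132.3390 * 4.2150 / 11.6840 * 1.8040 / 1000
F = 22.86 kN


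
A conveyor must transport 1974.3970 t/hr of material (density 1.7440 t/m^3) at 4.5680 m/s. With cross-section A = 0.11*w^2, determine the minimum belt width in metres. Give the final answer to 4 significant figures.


A_req = 1974.3970 / (4.5680 * 1.7440 * 3600) = 0.0688429 m^2
w = sqrt(0.0688429 / 0.11)
w = 0.7911 m


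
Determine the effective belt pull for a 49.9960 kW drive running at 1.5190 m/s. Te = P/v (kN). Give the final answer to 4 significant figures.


Te = P / v = 49.9960 / 1.5190
Te = 32.91 kN


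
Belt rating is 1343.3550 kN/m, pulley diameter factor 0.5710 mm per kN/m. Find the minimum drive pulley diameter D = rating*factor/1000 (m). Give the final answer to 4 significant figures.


D = 1343.3550 * 0.5710 / 1000
D = 0.7671 m


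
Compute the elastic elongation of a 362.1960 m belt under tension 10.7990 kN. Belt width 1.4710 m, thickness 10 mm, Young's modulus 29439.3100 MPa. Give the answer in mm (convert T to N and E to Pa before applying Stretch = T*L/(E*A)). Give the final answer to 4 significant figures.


A = 1.4710 * 0.01 = 0.01471 m^2
Stretch = 10.7990*1000 * 362.1960 / (29439.3100e6 * 0.01471) * 1000
Stretch = 9.032 mm


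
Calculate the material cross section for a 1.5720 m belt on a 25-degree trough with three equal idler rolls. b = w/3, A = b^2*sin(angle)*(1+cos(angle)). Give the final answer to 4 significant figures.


b = 1.5720/3 = 0.524 m
A = 0.524^2 * sin(25 deg) * (1 + cos(25 deg))
A = 0.2212 m^2


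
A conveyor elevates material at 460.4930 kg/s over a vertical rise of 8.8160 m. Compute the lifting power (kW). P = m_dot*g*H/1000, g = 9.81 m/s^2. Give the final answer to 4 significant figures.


P = 460.4930 * 9.81 * 8.8160 / 1000
P = 39.83 kW


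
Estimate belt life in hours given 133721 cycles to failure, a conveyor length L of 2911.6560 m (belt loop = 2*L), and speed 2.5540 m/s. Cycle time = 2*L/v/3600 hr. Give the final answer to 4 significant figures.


cycle_time = 2 * 2911.6560 / 2.5540 / 3600 = 0.633354 hr
life = 133721 * 0.633354 = 84690 hours


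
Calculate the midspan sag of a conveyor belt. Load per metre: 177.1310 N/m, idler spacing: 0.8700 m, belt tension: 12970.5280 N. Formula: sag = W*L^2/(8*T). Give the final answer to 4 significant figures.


sag = 177.1310 * 0.8700^2 / (8 * 12970.5280)
sag = 0.001292 m


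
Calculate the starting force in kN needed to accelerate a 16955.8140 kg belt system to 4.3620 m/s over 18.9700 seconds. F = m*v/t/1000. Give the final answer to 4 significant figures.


F = 16955.8140 * 4.3620 / 18.9700 / 1000
F = 3.899 kN


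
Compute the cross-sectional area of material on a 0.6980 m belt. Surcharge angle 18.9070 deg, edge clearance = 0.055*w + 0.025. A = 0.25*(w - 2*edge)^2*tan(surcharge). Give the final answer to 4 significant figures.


edge = 0.055*0.6980 + 0.025 = 0.06339 m
ew = 0.6980 - 2*0.06339 = 0.57122 m
A = 0.25 * 0.57122^2 * tan(18.9070 deg)
A = 0.02794 m^2


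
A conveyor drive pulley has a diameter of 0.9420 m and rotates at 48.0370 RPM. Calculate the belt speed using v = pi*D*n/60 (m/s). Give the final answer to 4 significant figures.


v = pi * 0.9420 * 48.0370 / 60
v = 2.369 m/s


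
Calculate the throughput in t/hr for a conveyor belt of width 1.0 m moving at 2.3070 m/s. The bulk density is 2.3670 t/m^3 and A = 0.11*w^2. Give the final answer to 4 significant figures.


A = 0.11 * 1.0^2 = 0.11 m^2
C = 0.11 * 2.3070 * 2.3670 * 3600
C = 2162 t/hr


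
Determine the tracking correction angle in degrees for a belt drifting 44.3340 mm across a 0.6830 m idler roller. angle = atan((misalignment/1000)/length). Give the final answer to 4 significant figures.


misalign_m = 44.3340 / 1000 = 0.044334 m
angle = atan(0.044334 / 0.6830)
angle = 3.714 deg


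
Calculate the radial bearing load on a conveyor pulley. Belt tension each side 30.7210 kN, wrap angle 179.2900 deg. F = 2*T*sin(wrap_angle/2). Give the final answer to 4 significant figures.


F = 2 * 30.7210 * sin(179.2900/2 deg)
F = 61.44 kN


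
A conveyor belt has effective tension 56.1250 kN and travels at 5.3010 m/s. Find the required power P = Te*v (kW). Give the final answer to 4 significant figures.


P = Te * v = 56.1250 * 5.3010
P = 297.5 kW


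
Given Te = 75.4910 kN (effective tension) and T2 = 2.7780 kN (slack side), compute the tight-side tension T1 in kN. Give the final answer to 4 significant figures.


T1 = Te + T2 = 75.4910 + 2.7780
T1 = 78.27 kN


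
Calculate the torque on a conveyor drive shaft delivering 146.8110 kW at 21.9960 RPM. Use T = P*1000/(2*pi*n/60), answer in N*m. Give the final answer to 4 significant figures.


omega = 2*pi*21.9960/60 = 2.30342 rad/s
T = 146.8110*1000 / 2.30342
T = 63740 N*m


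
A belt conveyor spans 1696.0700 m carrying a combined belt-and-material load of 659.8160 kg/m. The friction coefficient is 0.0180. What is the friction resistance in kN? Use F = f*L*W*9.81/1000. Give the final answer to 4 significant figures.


F = 0.0180 * 1696.0700 * 659.8160 * 9.81 / 1000
F = 197.6 kN


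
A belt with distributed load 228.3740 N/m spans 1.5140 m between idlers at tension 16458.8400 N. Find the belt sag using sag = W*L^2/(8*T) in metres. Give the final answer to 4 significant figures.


sag = 228.3740 * 1.5140^2 / (8 * 16458.8400)
sag = 0.003976 m


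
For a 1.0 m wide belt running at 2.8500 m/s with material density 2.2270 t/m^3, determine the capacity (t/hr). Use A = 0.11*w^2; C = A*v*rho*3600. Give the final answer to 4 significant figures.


A = 0.11 * 1.0^2 = 0.11 m^2
C = 0.11 * 2.8500 * 2.2270 * 3600
C = 2513 t/hr


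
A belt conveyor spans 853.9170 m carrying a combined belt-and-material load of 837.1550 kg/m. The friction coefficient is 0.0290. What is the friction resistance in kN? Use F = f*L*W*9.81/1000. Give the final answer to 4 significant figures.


F = 0.0290 * 853.9170 * 837.1550 * 9.81 / 1000
F = 203.4 kN


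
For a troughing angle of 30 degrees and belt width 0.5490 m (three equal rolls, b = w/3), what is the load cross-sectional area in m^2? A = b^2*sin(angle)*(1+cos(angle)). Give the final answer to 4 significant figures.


b = 0.5490/3 = 0.183 m
A = 0.183^2 * sin(30 deg) * (1 + cos(30 deg))
A = 0.03125 m^2


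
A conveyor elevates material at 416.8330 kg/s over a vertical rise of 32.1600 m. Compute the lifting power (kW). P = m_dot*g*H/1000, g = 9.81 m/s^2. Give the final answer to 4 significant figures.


P = 416.8330 * 9.81 * 32.1600 / 1000
P = 131.5 kW


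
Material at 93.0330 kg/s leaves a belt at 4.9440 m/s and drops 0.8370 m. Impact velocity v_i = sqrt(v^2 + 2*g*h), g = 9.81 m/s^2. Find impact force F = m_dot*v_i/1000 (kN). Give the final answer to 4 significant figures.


v_i = sqrt(4.9440^2 + 2*9.81*0.8370) = 6.39258 m/s
F = 93.0330 * 6.39258 / 1000
F = 0.5947 kN


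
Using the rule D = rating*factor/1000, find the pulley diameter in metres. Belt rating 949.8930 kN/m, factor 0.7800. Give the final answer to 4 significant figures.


D = 949.8930 * 0.7800 / 1000
D = 0.7409 m


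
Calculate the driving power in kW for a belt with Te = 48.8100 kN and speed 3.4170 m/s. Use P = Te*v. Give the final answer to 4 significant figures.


P = Te * v = 48.8100 * 3.4170
P = 166.8 kW


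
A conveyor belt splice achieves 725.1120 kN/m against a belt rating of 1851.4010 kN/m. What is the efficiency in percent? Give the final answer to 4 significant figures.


Eff = 725.1120 / 1851.4010 * 100
Eff = 39.17 %


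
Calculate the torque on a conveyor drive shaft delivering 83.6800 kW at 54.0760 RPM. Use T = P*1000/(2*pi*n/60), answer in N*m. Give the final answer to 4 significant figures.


omega = 2*pi*54.0760/60 = 5.66283 rad/s
T = 83.6800*1000 / 5.66283
T = 14780 N*m


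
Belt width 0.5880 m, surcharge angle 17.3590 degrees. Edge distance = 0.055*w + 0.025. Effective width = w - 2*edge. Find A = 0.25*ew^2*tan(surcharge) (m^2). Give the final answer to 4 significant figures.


edge = 0.055*0.5880 + 0.025 = 0.05734 m
ew = 0.5880 - 2*0.05734 = 0.47332 m
A = 0.25 * 0.47332^2 * tan(17.3590 deg)
A = 0.01751 m^2


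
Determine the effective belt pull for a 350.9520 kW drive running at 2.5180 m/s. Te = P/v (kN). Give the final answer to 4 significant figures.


Te = P / v = 350.9520 / 2.5180
Te = 139.4 kN


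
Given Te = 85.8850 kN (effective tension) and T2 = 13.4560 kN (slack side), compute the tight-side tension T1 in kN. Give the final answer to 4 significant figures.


T1 = Te + T2 = 85.8850 + 13.4560
T1 = 99.34 kN


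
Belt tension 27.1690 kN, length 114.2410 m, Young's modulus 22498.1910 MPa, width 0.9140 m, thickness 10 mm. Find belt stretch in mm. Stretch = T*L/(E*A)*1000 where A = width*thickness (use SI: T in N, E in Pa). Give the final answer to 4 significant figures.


A = 0.9140 * 0.01 = 0.00914 m^2
Stretch = 27.1690*1000 * 114.2410 / (22498.1910e6 * 0.00914) * 1000
Stretch = 15.09 mm


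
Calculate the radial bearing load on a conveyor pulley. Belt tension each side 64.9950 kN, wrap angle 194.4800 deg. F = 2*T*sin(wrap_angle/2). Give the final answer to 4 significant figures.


F = 2 * 64.9950 * sin(194.4800/2 deg)
F = 129.0 kN


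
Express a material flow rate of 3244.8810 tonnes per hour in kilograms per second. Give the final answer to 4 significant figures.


m_dot = 3244.8810 * 1000 / 3600
m_dot = 901.4 kg/s


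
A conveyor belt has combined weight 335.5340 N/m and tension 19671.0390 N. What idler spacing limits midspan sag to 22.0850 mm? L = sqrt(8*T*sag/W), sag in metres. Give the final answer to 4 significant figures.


sag = 22.0850/1000 = 0.022085 m
L = sqrt(8 * 19671.0390 * 0.022085 / 335.5340)
L = 3.218 m


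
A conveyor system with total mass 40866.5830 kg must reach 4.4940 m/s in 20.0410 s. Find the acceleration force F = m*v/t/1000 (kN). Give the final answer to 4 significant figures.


F = 40866.5830 * 4.4940 / 20.0410 / 1000
F = 9.164 kN


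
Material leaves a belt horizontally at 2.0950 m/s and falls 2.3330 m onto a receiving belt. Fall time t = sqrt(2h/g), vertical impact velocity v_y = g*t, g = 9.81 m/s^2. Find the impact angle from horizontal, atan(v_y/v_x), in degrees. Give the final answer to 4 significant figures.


t = sqrt(2*2.3330/9.81) = 0.689664 s
v_y = 9.81 * 0.689664 = 6.7656 m/s
angle = atan(6.7656 / 2.0950) = 72.79 deg


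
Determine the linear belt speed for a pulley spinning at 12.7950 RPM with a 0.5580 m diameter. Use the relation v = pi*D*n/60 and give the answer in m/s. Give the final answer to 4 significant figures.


v = pi * 0.5580 * 12.7950 / 60
v = 0.3738 m/s


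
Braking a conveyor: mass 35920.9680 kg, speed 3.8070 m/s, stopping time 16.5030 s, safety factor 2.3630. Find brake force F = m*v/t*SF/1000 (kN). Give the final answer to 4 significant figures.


F = 35920.9680 * 3.8070 / 16.5030 * 2.3630 / 1000
F = 19.58 kN


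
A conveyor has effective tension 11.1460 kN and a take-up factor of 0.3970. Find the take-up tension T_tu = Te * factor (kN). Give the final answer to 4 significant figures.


T_tu = 11.1460 * 0.3970
T_tu = 4.425 kN


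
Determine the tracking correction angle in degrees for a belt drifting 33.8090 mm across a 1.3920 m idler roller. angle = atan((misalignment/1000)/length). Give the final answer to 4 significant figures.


misalign_m = 33.8090 / 1000 = 0.033809 m
angle = atan(0.033809 / 1.3920)
angle = 1.391 deg


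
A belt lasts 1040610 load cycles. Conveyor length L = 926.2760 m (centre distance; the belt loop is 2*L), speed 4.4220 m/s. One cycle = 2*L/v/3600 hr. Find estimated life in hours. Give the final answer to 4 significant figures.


cycle_time = 2 * 926.2760 / 4.4220 / 3600 = 0.116372 hr
life = 1040610 * 0.116372 = 121100 hours


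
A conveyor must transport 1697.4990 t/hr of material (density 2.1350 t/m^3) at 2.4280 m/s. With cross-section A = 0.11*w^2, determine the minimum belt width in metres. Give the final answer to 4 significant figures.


A_req = 1697.4990 / (2.4280 * 2.1350 * 3600) = 0.0909621 m^2
w = sqrt(0.0909621 / 0.11)
w = 0.9094 m


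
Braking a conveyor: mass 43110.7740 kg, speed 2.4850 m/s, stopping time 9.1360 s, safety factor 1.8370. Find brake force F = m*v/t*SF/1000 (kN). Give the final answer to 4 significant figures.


F = 43110.7740 * 2.4850 / 9.1360 * 1.8370 / 1000
F = 21.54 kN


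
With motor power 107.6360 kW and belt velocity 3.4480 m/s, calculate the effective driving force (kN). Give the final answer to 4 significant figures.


Te = P / v = 107.6360 / 3.4480
Te = 31.22 kN


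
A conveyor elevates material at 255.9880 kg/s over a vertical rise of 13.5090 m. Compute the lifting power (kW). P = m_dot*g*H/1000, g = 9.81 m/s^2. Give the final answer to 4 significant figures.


P = 255.9880 * 9.81 * 13.5090 / 1000
P = 33.92 kW


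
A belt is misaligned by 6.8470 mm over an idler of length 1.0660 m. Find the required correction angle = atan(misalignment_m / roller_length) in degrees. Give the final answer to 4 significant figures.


misalign_m = 6.8470 / 1000 = 0.006847 m
angle = atan(0.006847 / 1.0660)
angle = 0.3680 deg


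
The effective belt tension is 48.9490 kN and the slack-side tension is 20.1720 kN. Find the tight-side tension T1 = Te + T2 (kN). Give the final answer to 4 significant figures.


T1 = Te + T2 = 48.9490 + 20.1720
T1 = 69.12 kN


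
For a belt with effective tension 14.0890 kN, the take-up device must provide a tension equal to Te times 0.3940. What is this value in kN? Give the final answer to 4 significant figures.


T_tu = 14.0890 * 0.3940
T_tu = 5.551 kN


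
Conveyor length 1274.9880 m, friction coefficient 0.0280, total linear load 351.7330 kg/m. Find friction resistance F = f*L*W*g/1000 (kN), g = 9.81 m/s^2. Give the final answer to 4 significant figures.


F = 0.0280 * 1274.9880 * 351.7330 * 9.81 / 1000
F = 123.2 kN


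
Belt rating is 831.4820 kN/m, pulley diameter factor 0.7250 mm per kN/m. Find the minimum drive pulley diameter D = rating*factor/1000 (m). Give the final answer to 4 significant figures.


D = 831.4820 * 0.7250 / 1000
D = 0.6028 m


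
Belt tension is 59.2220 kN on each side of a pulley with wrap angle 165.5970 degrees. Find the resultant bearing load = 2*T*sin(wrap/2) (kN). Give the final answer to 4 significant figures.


F = 2 * 59.2220 * sin(165.5970/2 deg)
F = 117.5 kN


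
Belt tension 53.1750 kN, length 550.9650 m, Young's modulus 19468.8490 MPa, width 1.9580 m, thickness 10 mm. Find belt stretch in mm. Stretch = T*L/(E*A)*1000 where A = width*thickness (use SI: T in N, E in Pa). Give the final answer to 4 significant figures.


A = 1.9580 * 0.01 = 0.01958 m^2
Stretch = 53.1750*1000 * 550.9650 / (19468.8490e6 * 0.01958) * 1000
Stretch = 76.86 mm


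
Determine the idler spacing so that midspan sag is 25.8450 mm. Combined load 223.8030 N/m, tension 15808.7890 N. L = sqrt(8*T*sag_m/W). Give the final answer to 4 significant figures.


sag = 25.8450/1000 = 0.025845 m
L = sqrt(8 * 15808.7890 * 0.025845 / 223.8030)
L = 3.822 m


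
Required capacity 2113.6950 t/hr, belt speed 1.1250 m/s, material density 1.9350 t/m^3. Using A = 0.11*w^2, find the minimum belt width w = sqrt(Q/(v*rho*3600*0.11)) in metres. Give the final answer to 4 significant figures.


A_req = 2113.6950 / (1.1250 * 1.9350 * 3600) = 0.269716 m^2
w = sqrt(0.269716 / 0.11)
w = 1.566 m


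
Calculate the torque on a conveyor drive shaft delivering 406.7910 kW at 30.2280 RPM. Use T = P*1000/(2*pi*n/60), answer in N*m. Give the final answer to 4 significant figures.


omega = 2*pi*30.2280/60 = 3.16547 rad/s
T = 406.7910*1000 / 3.16547
T = 128500 N*m


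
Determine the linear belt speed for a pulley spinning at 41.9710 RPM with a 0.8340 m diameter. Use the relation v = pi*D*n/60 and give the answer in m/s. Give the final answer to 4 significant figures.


v = pi * 0.8340 * 41.9710 / 60
v = 1.833 m/s


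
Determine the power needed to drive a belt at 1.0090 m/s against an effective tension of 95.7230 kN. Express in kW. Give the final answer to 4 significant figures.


P = Te * v = 95.7230 * 1.0090
P = 96.58 kW


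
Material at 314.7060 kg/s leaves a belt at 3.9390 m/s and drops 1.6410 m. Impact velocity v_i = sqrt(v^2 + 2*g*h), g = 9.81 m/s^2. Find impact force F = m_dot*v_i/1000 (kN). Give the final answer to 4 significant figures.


v_i = sqrt(3.9390^2 + 2*9.81*1.6410) = 6.9074 m/s
F = 314.7060 * 6.9074 / 1000
F = 2.174 kN


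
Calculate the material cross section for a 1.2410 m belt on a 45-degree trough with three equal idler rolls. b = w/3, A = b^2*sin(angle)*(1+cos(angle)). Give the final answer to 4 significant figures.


b = 1.2410/3 = 0.413667 m
A = 0.413667^2 * sin(45 deg) * (1 + cos(45 deg))
A = 0.2066 m^2


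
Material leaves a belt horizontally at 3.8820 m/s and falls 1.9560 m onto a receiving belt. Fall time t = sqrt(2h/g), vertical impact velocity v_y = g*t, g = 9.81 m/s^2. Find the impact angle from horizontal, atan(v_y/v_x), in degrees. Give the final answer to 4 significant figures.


t = sqrt(2*1.9560/9.81) = 0.631488 s
v_y = 9.81 * 0.631488 = 6.1949 m/s
angle = atan(6.1949 / 3.8820) = 57.93 deg


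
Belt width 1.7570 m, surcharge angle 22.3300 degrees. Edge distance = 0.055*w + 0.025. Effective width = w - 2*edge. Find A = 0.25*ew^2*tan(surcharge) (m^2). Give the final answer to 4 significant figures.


edge = 0.055*1.7570 + 0.025 = 0.121635 m
ew = 1.7570 - 2*0.121635 = 1.51373 m
A = 0.25 * 1.51373^2 * tan(22.3300 deg)
A = 0.2353 m^2


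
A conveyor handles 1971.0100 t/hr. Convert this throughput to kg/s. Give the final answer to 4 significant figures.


m_dot = 1971.0100 * 1000 / 3600
m_dot = 547.5 kg/s


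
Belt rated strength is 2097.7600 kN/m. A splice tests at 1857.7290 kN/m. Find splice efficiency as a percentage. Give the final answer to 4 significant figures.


Eff = 1857.7290 / 2097.7600 * 100
Eff = 88.56 %


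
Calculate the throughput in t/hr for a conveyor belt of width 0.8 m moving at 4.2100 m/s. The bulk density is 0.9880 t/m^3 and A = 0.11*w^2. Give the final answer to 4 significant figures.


A = 0.11 * 0.8^2 = 0.0704 m^2
C = 0.0704 * 4.2100 * 0.9880 * 3600
C = 1054 t/hr


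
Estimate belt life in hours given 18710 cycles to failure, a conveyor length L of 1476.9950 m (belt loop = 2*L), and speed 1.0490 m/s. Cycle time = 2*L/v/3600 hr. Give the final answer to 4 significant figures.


cycle_time = 2 * 1476.9950 / 1.0490 / 3600 = 0.782224 hr
life = 18710 * 0.782224 = 14640 hours


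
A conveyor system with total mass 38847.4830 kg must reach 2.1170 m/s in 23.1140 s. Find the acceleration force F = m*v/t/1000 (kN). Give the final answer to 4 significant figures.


F = 38847.4830 * 2.1170 / 23.1140 / 1000
F = 3.558 kN


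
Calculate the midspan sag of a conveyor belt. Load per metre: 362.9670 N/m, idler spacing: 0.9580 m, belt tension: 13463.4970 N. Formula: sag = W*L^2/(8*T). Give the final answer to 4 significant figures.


sag = 362.9670 * 0.9580^2 / (8 * 13463.4970)
sag = 0.003093 m


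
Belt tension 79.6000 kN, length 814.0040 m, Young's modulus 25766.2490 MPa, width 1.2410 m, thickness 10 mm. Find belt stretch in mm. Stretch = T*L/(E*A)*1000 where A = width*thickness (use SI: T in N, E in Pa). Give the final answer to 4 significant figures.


A = 1.2410 * 0.01 = 0.01241 m^2
Stretch = 79.6000*1000 * 814.0040 / (25766.2490e6 * 0.01241) * 1000
Stretch = 202.6 mm


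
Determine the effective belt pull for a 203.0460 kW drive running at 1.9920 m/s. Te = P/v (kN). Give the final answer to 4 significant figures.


Te = P / v = 203.0460 / 1.9920
Te = 101.9 kN


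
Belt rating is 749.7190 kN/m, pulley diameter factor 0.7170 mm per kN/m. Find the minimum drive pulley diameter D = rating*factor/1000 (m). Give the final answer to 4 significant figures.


D = 749.7190 * 0.7170 / 1000
D = 0.5375 m


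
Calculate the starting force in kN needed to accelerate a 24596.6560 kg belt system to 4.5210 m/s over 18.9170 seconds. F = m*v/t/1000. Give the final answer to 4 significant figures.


F = 24596.6560 * 4.5210 / 18.9170 / 1000
F = 5.878 kN


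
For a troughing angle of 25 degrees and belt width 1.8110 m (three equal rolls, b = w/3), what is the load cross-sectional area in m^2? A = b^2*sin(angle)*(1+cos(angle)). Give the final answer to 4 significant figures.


b = 1.8110/3 = 0.603667 m
A = 0.603667^2 * sin(25 deg) * (1 + cos(25 deg))
A = 0.2936 m^2


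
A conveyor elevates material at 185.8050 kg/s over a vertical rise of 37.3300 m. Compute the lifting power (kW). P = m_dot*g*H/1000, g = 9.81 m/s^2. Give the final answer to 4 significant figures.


P = 185.8050 * 9.81 * 37.3300 / 1000
P = 68.04 kW


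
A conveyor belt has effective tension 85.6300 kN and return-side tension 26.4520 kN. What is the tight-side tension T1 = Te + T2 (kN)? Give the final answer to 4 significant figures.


T1 = Te + T2 = 85.6300 + 26.4520
T1 = 112.1 kN


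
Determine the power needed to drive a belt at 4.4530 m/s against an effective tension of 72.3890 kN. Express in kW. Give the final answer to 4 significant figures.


P = Te * v = 72.3890 * 4.4530
P = 322.3 kW


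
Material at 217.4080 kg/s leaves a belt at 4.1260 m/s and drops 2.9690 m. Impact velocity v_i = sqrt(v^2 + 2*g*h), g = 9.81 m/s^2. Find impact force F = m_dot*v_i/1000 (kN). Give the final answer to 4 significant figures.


v_i = sqrt(4.1260^2 + 2*9.81*2.9690) = 8.67615 m/s
F = 217.4080 * 8.67615 / 1000
F = 1.886 kN


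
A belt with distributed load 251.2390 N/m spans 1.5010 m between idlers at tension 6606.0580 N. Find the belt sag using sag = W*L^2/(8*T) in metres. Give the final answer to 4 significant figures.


sag = 251.2390 * 1.5010^2 / (8 * 6606.0580)
sag = 0.01071 m


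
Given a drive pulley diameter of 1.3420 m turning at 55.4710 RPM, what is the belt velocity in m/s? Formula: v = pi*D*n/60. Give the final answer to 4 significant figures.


v = pi * 1.3420 * 55.4710 / 60
v = 3.898 m/s


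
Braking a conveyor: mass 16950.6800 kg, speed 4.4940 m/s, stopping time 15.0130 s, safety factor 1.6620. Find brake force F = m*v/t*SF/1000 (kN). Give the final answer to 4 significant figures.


F = 16950.6800 * 4.4940 / 15.0130 * 1.6620 / 1000
F = 8.433 kN


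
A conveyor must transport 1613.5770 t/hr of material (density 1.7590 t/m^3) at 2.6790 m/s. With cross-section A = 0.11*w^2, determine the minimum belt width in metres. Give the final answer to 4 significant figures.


A_req = 1613.5770 / (2.6790 * 1.7590 * 3600) = 0.0951149 m^2
w = sqrt(0.0951149 / 0.11)
w = 0.9299 m


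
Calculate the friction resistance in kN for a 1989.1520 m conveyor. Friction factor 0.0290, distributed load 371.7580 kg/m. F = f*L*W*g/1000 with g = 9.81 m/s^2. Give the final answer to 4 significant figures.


F = 0.0290 * 1989.1520 * 371.7580 * 9.81 / 1000
F = 210.4 kN


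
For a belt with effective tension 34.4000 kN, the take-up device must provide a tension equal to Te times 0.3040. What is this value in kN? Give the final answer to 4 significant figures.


T_tu = 34.4000 * 0.3040
T_tu = 10.46 kN


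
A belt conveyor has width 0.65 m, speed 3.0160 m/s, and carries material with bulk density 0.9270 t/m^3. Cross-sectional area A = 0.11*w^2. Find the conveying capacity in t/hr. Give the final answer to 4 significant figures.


A = 0.11 * 0.65^2 = 0.046475 m^2
C = 0.046475 * 3.0160 * 0.9270 * 3600
C = 467.8 t/hr


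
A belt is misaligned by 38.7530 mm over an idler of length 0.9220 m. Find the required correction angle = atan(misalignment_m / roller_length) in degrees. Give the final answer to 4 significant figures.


misalign_m = 38.7530 / 1000 = 0.038753 m
angle = atan(0.038753 / 0.9220)
angle = 2.407 deg


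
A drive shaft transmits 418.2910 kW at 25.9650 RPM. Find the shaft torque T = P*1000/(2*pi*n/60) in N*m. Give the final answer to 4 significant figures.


omega = 2*pi*25.9650/60 = 2.71905 rad/s
T = 418.2910*1000 / 2.71905
T = 153800 N*m


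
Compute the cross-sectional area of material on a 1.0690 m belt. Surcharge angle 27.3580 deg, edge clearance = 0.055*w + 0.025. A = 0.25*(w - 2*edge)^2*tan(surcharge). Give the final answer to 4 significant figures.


edge = 0.055*1.0690 + 0.025 = 0.083795 m
ew = 1.0690 - 2*0.083795 = 0.90141 m
A = 0.25 * 0.90141^2 * tan(27.3580 deg)
A = 0.1051 m^2


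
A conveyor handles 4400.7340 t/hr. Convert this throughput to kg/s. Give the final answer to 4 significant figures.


m_dot = 4400.7340 * 1000 / 3600
m_dot = 1222 kg/s


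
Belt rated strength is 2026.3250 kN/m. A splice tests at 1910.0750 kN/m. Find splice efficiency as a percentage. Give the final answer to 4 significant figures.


Eff = 1910.0750 / 2026.3250 * 100
Eff = 94.26 %


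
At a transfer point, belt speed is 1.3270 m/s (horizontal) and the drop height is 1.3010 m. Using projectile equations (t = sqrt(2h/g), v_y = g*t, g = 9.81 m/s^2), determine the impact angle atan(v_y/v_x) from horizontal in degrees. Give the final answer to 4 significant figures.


t = sqrt(2*1.3010/9.81) = 0.515014 s
v_y = 9.81 * 0.515014 = 5.05229 m/s
angle = atan(5.05229 / 1.3270) = 75.28 deg


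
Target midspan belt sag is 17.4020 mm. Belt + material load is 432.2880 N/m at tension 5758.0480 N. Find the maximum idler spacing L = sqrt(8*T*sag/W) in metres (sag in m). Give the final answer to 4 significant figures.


sag = 17.4020/1000 = 0.017402 m
L = sqrt(8 * 5758.0480 * 0.017402 / 432.2880)
L = 1.362 m


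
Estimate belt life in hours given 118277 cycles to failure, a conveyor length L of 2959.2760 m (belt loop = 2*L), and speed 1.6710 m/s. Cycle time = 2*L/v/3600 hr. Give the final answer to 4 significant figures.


cycle_time = 2 * 2959.2760 / 1.6710 / 3600 = 0.983867 hr
life = 118277 * 0.983867 = 116400 hours


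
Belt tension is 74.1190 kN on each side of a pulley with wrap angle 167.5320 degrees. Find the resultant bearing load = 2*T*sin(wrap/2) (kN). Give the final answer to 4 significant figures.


F = 2 * 74.1190 * sin(167.5320/2 deg)
F = 147.4 kN


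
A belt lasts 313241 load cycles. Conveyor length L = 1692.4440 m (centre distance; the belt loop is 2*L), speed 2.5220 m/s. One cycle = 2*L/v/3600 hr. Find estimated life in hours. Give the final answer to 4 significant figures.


cycle_time = 2 * 1692.4440 / 2.5220 / 3600 = 0.372818 hr
life = 313241 * 0.372818 = 116800 hours


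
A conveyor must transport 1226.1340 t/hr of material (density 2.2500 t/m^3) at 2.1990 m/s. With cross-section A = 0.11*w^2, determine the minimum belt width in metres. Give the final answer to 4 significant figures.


A_req = 1226.1340 / (2.1990 * 2.2500 * 3600) = 0.0688379 m^2
w = sqrt(0.0688379 / 0.11)
w = 0.7911 m


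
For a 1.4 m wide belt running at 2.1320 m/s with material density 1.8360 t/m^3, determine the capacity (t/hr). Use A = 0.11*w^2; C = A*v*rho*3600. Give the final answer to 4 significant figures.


A = 0.11 * 1.4^2 = 0.2156 m^2
C = 0.2156 * 2.1320 * 1.8360 * 3600
C = 3038 t/hr


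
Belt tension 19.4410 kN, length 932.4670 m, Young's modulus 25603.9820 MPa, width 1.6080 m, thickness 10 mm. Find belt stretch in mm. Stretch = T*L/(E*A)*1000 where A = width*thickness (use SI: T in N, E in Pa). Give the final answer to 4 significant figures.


A = 1.6080 * 0.01 = 0.01608 m^2
Stretch = 19.4410*1000 * 932.4670 / (25603.9820e6 * 0.01608) * 1000
Stretch = 44.03 mm


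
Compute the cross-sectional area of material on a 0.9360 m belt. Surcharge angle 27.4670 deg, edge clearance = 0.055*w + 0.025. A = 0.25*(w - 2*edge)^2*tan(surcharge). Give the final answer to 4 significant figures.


edge = 0.055*0.9360 + 0.025 = 0.07648 m
ew = 0.9360 - 2*0.07648 = 0.78304 m
A = 0.25 * 0.78304^2 * tan(27.4670 deg)
A = 0.07968 m^2


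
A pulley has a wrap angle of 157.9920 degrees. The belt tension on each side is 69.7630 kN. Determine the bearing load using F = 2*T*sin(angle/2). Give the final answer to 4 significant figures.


F = 2 * 69.7630 * sin(157.9920/2 deg)
F = 137.0 kN


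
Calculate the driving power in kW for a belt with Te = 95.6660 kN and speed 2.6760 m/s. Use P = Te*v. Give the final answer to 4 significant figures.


P = Te * v = 95.6660 * 2.6760
P = 256.0 kW


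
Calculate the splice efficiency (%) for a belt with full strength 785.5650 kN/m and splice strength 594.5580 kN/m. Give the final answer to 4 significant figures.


Eff = 594.5580 / 785.5650 * 100
Eff = 75.69 %


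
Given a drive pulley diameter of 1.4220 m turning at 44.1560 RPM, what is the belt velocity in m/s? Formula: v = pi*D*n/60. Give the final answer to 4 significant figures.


v = pi * 1.4220 * 44.1560 / 60
v = 3.288 m/s


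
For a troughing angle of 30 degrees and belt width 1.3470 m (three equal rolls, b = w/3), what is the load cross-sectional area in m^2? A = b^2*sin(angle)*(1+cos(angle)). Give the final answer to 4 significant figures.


b = 1.3470/3 = 0.449 m
A = 0.449^2 * sin(30 deg) * (1 + cos(30 deg))
A = 0.1881 m^2


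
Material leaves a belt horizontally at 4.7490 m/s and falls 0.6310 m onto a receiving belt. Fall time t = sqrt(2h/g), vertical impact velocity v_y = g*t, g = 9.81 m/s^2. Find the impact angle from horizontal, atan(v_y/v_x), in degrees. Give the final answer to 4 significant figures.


t = sqrt(2*0.6310/9.81) = 0.35867 s
v_y = 9.81 * 0.35867 = 3.51855 m/s
angle = atan(3.51855 / 4.7490) = 36.53 deg


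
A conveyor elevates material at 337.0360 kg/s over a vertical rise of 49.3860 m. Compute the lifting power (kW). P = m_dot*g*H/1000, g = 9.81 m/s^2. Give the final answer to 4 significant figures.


P = 337.0360 * 9.81 * 49.3860 / 1000
P = 163.3 kW


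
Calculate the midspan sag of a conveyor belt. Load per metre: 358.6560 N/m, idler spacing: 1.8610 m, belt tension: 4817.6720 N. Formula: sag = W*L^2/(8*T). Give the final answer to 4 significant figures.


sag = 358.6560 * 1.8610^2 / (8 * 4817.6720)
sag = 0.03223 m


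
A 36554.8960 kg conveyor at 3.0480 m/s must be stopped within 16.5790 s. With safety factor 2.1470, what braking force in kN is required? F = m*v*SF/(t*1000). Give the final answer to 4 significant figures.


F = 36554.8960 * 3.0480 / 16.5790 * 2.1470 / 1000
F = 14.43 kN


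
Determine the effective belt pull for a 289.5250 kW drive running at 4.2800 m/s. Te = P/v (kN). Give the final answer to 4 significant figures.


Te = P / v = 289.5250 / 4.2800
Te = 67.65 kN


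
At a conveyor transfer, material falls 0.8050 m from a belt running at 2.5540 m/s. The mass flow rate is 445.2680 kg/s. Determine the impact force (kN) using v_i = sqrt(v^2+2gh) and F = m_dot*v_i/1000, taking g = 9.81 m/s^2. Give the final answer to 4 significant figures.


v_i = sqrt(2.5540^2 + 2*9.81*0.8050) = 4.72409 m/s
F = 445.2680 * 4.72409 / 1000
F = 2.103 kN


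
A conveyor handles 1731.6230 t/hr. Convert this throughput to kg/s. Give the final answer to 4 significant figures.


m_dot = 1731.6230 * 1000 / 3600
m_dot = 481.0 kg/s


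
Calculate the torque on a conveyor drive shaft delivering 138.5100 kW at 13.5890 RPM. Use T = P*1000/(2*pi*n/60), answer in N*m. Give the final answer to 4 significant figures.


omega = 2*pi*13.5890/60 = 1.42304 rad/s
T = 138.5100*1000 / 1.42304
T = 97330 N*m


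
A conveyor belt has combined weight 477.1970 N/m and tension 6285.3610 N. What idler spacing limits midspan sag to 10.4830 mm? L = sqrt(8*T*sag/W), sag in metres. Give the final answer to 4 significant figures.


sag = 10.4830/1000 = 0.010483 m
L = sqrt(8 * 6285.3610 * 0.010483 / 477.1970)
L = 1.051 m


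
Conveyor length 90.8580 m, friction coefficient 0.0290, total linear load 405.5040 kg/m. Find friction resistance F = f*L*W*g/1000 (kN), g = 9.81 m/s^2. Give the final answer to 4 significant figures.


F = 0.0290 * 90.8580 * 405.5040 * 9.81 / 1000
F = 10.48 kN


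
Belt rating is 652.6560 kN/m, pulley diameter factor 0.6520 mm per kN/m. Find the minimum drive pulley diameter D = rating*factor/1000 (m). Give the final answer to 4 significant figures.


D = 652.6560 * 0.6520 / 1000
D = 0.4255 m


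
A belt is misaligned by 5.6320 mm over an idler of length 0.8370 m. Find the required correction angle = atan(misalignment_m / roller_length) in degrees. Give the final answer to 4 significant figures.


misalign_m = 5.6320 / 1000 = 0.005632 m
angle = atan(0.005632 / 0.8370)
angle = 0.3855 deg


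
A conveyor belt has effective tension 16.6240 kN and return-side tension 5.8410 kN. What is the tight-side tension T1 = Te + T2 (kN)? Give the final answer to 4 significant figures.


T1 = Te + T2 = 16.6240 + 5.8410
T1 = 22.46 kN


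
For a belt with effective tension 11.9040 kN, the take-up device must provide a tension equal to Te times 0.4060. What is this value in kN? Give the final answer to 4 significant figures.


T_tu = 11.9040 * 0.4060
T_tu = 4.833 kN


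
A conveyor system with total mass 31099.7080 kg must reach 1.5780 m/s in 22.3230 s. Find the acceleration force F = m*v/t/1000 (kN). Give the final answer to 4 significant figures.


F = 31099.7080 * 1.5780 / 22.3230 / 1000
F = 2.198 kN


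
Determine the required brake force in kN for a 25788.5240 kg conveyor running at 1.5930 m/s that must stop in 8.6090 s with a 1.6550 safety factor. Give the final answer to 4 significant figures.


F = 25788.5240 * 1.5930 / 8.6090 * 1.6550 / 1000
F = 7.897 kN


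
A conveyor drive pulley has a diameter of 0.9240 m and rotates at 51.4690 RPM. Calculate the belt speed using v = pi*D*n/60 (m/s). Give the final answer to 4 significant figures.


v = pi * 0.9240 * 51.4690 / 60
v = 2.490 m/s
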